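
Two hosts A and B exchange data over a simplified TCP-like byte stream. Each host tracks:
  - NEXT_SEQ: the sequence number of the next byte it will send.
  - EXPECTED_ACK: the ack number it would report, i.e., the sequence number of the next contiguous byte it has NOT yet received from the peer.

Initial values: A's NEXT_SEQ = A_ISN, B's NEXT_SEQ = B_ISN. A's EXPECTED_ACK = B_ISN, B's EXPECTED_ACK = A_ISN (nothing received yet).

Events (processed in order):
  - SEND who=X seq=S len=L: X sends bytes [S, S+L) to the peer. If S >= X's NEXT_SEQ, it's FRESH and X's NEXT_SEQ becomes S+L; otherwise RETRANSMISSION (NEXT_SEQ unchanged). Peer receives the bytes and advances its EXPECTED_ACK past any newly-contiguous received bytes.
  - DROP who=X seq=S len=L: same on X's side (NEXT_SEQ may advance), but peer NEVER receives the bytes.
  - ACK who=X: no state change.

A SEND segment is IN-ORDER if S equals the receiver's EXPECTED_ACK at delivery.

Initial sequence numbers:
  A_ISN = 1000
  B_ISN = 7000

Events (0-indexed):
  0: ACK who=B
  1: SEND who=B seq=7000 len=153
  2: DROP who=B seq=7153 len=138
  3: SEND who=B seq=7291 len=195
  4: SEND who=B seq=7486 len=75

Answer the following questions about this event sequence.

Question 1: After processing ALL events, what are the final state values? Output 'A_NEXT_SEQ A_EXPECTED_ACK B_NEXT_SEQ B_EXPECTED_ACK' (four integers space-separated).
After event 0: A_seq=1000 A_ack=7000 B_seq=7000 B_ack=1000
After event 1: A_seq=1000 A_ack=7153 B_seq=7153 B_ack=1000
After event 2: A_seq=1000 A_ack=7153 B_seq=7291 B_ack=1000
After event 3: A_seq=1000 A_ack=7153 B_seq=7486 B_ack=1000
After event 4: A_seq=1000 A_ack=7153 B_seq=7561 B_ack=1000

Answer: 1000 7153 7561 1000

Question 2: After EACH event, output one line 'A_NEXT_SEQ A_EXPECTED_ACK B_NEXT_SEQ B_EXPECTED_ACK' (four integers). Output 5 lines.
1000 7000 7000 1000
1000 7153 7153 1000
1000 7153 7291 1000
1000 7153 7486 1000
1000 7153 7561 1000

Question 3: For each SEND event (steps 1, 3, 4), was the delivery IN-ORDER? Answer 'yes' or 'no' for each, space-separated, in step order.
Step 1: SEND seq=7000 -> in-order
Step 3: SEND seq=7291 -> out-of-order
Step 4: SEND seq=7486 -> out-of-order

Answer: yes no no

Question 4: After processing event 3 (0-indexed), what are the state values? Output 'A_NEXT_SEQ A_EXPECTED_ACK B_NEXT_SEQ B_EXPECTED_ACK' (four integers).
After event 0: A_seq=1000 A_ack=7000 B_seq=7000 B_ack=1000
After event 1: A_seq=1000 A_ack=7153 B_seq=7153 B_ack=1000
After event 2: A_seq=1000 A_ack=7153 B_seq=7291 B_ack=1000
After event 3: A_seq=1000 A_ack=7153 B_seq=7486 B_ack=1000

1000 7153 7486 1000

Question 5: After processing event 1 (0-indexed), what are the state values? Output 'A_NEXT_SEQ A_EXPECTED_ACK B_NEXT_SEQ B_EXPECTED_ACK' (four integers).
After event 0: A_seq=1000 A_ack=7000 B_seq=7000 B_ack=1000
After event 1: A_seq=1000 A_ack=7153 B_seq=7153 B_ack=1000

1000 7153 7153 1000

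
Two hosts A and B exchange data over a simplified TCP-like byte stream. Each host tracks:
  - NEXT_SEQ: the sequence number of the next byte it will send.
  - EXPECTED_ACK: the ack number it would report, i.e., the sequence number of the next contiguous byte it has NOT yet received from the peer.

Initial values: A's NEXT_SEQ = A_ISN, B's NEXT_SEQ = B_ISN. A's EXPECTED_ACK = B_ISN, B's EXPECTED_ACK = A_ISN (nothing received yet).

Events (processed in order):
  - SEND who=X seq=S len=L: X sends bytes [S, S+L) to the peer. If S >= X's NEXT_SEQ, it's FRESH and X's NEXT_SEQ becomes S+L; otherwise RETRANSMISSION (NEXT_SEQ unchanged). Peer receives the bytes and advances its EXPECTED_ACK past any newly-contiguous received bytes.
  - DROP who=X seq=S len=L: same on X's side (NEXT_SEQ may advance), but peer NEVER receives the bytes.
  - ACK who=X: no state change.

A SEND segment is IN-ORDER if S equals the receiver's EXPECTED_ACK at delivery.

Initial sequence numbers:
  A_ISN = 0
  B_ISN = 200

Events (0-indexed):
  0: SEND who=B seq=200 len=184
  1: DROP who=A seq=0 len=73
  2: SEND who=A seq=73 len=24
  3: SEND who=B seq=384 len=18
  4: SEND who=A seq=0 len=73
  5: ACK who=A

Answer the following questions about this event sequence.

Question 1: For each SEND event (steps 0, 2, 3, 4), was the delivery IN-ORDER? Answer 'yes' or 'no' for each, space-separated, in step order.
Answer: yes no yes yes

Derivation:
Step 0: SEND seq=200 -> in-order
Step 2: SEND seq=73 -> out-of-order
Step 3: SEND seq=384 -> in-order
Step 4: SEND seq=0 -> in-order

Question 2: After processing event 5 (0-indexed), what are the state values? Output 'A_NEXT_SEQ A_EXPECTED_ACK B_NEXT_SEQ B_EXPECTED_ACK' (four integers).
After event 0: A_seq=0 A_ack=384 B_seq=384 B_ack=0
After event 1: A_seq=73 A_ack=384 B_seq=384 B_ack=0
After event 2: A_seq=97 A_ack=384 B_seq=384 B_ack=0
After event 3: A_seq=97 A_ack=402 B_seq=402 B_ack=0
After event 4: A_seq=97 A_ack=402 B_seq=402 B_ack=97
After event 5: A_seq=97 A_ack=402 B_seq=402 B_ack=97

97 402 402 97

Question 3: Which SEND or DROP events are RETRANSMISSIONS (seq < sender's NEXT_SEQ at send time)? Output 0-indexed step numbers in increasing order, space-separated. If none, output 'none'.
Answer: 4

Derivation:
Step 0: SEND seq=200 -> fresh
Step 1: DROP seq=0 -> fresh
Step 2: SEND seq=73 -> fresh
Step 3: SEND seq=384 -> fresh
Step 4: SEND seq=0 -> retransmit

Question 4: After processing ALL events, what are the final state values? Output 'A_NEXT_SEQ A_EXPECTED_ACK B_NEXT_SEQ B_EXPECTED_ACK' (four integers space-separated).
After event 0: A_seq=0 A_ack=384 B_seq=384 B_ack=0
After event 1: A_seq=73 A_ack=384 B_seq=384 B_ack=0
After event 2: A_seq=97 A_ack=384 B_seq=384 B_ack=0
After event 3: A_seq=97 A_ack=402 B_seq=402 B_ack=0
After event 4: A_seq=97 A_ack=402 B_seq=402 B_ack=97
After event 5: A_seq=97 A_ack=402 B_seq=402 B_ack=97

Answer: 97 402 402 97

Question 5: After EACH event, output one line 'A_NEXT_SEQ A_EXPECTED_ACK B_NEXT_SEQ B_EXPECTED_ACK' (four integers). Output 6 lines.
0 384 384 0
73 384 384 0
97 384 384 0
97 402 402 0
97 402 402 97
97 402 402 97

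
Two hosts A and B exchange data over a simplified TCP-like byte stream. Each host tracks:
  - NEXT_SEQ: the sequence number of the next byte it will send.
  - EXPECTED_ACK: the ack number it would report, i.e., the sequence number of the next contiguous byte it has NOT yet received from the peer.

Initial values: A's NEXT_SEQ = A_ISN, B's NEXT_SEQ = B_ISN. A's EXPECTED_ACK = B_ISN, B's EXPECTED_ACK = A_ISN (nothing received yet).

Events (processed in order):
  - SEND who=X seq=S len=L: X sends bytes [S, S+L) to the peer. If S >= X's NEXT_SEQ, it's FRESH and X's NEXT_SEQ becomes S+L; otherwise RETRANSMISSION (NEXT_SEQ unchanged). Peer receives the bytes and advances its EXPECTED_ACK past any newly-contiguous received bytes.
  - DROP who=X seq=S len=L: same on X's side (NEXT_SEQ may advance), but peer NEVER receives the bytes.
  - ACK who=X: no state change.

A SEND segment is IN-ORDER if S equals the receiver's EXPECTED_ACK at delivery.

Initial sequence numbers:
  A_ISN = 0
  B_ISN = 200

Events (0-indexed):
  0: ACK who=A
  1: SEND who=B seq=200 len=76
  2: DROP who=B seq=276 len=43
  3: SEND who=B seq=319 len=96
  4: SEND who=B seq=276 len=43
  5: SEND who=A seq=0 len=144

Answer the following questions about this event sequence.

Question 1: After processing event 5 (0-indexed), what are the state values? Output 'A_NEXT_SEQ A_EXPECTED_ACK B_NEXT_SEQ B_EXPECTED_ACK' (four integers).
After event 0: A_seq=0 A_ack=200 B_seq=200 B_ack=0
After event 1: A_seq=0 A_ack=276 B_seq=276 B_ack=0
After event 2: A_seq=0 A_ack=276 B_seq=319 B_ack=0
After event 3: A_seq=0 A_ack=276 B_seq=415 B_ack=0
After event 4: A_seq=0 A_ack=415 B_seq=415 B_ack=0
After event 5: A_seq=144 A_ack=415 B_seq=415 B_ack=144

144 415 415 144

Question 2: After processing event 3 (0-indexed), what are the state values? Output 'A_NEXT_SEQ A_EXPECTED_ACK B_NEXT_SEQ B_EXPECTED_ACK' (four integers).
After event 0: A_seq=0 A_ack=200 B_seq=200 B_ack=0
After event 1: A_seq=0 A_ack=276 B_seq=276 B_ack=0
After event 2: A_seq=0 A_ack=276 B_seq=319 B_ack=0
After event 3: A_seq=0 A_ack=276 B_seq=415 B_ack=0

0 276 415 0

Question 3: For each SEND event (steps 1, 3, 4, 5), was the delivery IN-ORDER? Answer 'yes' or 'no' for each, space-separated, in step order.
Step 1: SEND seq=200 -> in-order
Step 3: SEND seq=319 -> out-of-order
Step 4: SEND seq=276 -> in-order
Step 5: SEND seq=0 -> in-order

Answer: yes no yes yes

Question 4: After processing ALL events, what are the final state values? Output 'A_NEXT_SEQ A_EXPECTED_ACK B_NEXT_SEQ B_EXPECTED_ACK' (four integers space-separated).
After event 0: A_seq=0 A_ack=200 B_seq=200 B_ack=0
After event 1: A_seq=0 A_ack=276 B_seq=276 B_ack=0
After event 2: A_seq=0 A_ack=276 B_seq=319 B_ack=0
After event 3: A_seq=0 A_ack=276 B_seq=415 B_ack=0
After event 4: A_seq=0 A_ack=415 B_seq=415 B_ack=0
After event 5: A_seq=144 A_ack=415 B_seq=415 B_ack=144

Answer: 144 415 415 144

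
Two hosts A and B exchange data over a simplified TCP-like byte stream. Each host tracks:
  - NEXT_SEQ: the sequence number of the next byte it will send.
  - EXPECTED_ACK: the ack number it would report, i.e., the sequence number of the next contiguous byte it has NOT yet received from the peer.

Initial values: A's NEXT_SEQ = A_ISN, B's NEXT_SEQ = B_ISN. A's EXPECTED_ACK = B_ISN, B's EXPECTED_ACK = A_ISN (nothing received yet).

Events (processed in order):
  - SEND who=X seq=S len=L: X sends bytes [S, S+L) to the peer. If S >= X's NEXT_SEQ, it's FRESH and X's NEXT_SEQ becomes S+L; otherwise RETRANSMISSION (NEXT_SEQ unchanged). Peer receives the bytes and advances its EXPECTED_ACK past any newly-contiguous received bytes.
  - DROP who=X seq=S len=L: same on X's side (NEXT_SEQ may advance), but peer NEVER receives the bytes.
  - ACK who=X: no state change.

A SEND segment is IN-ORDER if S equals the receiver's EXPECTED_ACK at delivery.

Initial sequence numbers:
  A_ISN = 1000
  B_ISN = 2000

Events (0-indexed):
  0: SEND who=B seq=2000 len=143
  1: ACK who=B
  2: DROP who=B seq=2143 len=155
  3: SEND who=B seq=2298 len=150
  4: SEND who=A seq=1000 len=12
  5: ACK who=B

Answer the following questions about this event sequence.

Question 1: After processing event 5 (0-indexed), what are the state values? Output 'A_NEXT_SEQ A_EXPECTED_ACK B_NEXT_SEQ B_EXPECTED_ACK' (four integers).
After event 0: A_seq=1000 A_ack=2143 B_seq=2143 B_ack=1000
After event 1: A_seq=1000 A_ack=2143 B_seq=2143 B_ack=1000
After event 2: A_seq=1000 A_ack=2143 B_seq=2298 B_ack=1000
After event 3: A_seq=1000 A_ack=2143 B_seq=2448 B_ack=1000
After event 4: A_seq=1012 A_ack=2143 B_seq=2448 B_ack=1012
After event 5: A_seq=1012 A_ack=2143 B_seq=2448 B_ack=1012

1012 2143 2448 1012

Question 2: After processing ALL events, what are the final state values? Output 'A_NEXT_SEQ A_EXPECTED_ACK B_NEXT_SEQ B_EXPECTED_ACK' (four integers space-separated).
Answer: 1012 2143 2448 1012

Derivation:
After event 0: A_seq=1000 A_ack=2143 B_seq=2143 B_ack=1000
After event 1: A_seq=1000 A_ack=2143 B_seq=2143 B_ack=1000
After event 2: A_seq=1000 A_ack=2143 B_seq=2298 B_ack=1000
After event 3: A_seq=1000 A_ack=2143 B_seq=2448 B_ack=1000
After event 4: A_seq=1012 A_ack=2143 B_seq=2448 B_ack=1012
After event 5: A_seq=1012 A_ack=2143 B_seq=2448 B_ack=1012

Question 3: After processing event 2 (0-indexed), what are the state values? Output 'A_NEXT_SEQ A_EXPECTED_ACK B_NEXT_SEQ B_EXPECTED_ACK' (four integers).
After event 0: A_seq=1000 A_ack=2143 B_seq=2143 B_ack=1000
After event 1: A_seq=1000 A_ack=2143 B_seq=2143 B_ack=1000
After event 2: A_seq=1000 A_ack=2143 B_seq=2298 B_ack=1000

1000 2143 2298 1000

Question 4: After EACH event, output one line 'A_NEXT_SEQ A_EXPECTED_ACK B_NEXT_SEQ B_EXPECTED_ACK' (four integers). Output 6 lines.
1000 2143 2143 1000
1000 2143 2143 1000
1000 2143 2298 1000
1000 2143 2448 1000
1012 2143 2448 1012
1012 2143 2448 1012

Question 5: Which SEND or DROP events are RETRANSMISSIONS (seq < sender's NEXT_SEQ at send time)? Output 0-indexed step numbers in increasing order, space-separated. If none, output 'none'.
Step 0: SEND seq=2000 -> fresh
Step 2: DROP seq=2143 -> fresh
Step 3: SEND seq=2298 -> fresh
Step 4: SEND seq=1000 -> fresh

Answer: none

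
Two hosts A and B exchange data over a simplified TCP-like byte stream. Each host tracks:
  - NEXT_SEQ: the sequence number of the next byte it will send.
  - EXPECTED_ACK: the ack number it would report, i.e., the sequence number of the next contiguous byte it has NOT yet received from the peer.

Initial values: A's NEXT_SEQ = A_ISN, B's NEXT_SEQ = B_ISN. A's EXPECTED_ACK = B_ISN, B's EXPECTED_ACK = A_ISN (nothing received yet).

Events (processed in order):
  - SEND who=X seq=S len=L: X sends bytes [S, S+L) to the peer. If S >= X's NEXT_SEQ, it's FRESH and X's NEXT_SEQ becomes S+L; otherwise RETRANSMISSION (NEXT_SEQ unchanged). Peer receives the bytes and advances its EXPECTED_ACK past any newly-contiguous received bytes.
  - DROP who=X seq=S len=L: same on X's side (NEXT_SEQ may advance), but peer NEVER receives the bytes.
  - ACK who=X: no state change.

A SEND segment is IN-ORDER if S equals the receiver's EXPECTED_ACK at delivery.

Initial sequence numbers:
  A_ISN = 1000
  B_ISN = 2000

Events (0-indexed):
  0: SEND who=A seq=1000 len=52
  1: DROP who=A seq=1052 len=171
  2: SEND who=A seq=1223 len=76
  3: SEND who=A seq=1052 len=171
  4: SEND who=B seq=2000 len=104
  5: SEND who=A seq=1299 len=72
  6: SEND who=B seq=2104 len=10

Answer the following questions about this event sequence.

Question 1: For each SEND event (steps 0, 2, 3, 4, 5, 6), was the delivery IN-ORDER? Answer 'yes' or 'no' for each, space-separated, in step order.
Step 0: SEND seq=1000 -> in-order
Step 2: SEND seq=1223 -> out-of-order
Step 3: SEND seq=1052 -> in-order
Step 4: SEND seq=2000 -> in-order
Step 5: SEND seq=1299 -> in-order
Step 6: SEND seq=2104 -> in-order

Answer: yes no yes yes yes yes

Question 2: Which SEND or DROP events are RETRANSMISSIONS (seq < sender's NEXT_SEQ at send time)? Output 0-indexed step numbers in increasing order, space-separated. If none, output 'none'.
Answer: 3

Derivation:
Step 0: SEND seq=1000 -> fresh
Step 1: DROP seq=1052 -> fresh
Step 2: SEND seq=1223 -> fresh
Step 3: SEND seq=1052 -> retransmit
Step 4: SEND seq=2000 -> fresh
Step 5: SEND seq=1299 -> fresh
Step 6: SEND seq=2104 -> fresh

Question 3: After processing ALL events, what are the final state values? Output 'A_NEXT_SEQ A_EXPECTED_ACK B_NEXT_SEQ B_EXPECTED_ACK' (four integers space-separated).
After event 0: A_seq=1052 A_ack=2000 B_seq=2000 B_ack=1052
After event 1: A_seq=1223 A_ack=2000 B_seq=2000 B_ack=1052
After event 2: A_seq=1299 A_ack=2000 B_seq=2000 B_ack=1052
After event 3: A_seq=1299 A_ack=2000 B_seq=2000 B_ack=1299
After event 4: A_seq=1299 A_ack=2104 B_seq=2104 B_ack=1299
After event 5: A_seq=1371 A_ack=2104 B_seq=2104 B_ack=1371
After event 6: A_seq=1371 A_ack=2114 B_seq=2114 B_ack=1371

Answer: 1371 2114 2114 1371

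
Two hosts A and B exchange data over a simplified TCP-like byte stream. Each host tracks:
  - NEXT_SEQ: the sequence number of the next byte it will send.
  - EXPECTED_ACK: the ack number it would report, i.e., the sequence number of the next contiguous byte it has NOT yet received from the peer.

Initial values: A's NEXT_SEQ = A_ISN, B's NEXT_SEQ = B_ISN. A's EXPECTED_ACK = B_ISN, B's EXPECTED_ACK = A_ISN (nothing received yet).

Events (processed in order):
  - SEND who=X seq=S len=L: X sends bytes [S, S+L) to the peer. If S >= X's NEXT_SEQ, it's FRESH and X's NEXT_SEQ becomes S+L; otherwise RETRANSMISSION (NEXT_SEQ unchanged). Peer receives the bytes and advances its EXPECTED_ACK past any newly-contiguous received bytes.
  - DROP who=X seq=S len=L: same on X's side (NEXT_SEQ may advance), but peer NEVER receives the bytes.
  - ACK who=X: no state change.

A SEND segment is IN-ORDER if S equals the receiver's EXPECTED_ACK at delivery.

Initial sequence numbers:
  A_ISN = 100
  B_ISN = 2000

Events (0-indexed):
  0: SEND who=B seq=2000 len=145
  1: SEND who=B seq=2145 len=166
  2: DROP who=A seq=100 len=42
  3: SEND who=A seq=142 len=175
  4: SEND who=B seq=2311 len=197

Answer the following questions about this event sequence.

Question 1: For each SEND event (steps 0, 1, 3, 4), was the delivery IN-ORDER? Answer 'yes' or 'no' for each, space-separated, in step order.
Answer: yes yes no yes

Derivation:
Step 0: SEND seq=2000 -> in-order
Step 1: SEND seq=2145 -> in-order
Step 3: SEND seq=142 -> out-of-order
Step 4: SEND seq=2311 -> in-order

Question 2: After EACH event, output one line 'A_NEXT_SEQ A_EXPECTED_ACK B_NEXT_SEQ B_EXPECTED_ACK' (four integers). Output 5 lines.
100 2145 2145 100
100 2311 2311 100
142 2311 2311 100
317 2311 2311 100
317 2508 2508 100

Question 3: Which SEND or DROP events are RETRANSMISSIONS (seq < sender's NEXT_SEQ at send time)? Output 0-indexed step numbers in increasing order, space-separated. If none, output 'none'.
Step 0: SEND seq=2000 -> fresh
Step 1: SEND seq=2145 -> fresh
Step 2: DROP seq=100 -> fresh
Step 3: SEND seq=142 -> fresh
Step 4: SEND seq=2311 -> fresh

Answer: none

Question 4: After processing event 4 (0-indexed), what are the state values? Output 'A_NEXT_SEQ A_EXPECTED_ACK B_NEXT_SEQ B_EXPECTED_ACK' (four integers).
After event 0: A_seq=100 A_ack=2145 B_seq=2145 B_ack=100
After event 1: A_seq=100 A_ack=2311 B_seq=2311 B_ack=100
After event 2: A_seq=142 A_ack=2311 B_seq=2311 B_ack=100
After event 3: A_seq=317 A_ack=2311 B_seq=2311 B_ack=100
After event 4: A_seq=317 A_ack=2508 B_seq=2508 B_ack=100

317 2508 2508 100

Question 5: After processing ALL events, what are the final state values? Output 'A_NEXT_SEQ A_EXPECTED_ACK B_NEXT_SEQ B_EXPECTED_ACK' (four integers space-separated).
After event 0: A_seq=100 A_ack=2145 B_seq=2145 B_ack=100
After event 1: A_seq=100 A_ack=2311 B_seq=2311 B_ack=100
After event 2: A_seq=142 A_ack=2311 B_seq=2311 B_ack=100
After event 3: A_seq=317 A_ack=2311 B_seq=2311 B_ack=100
After event 4: A_seq=317 A_ack=2508 B_seq=2508 B_ack=100

Answer: 317 2508 2508 100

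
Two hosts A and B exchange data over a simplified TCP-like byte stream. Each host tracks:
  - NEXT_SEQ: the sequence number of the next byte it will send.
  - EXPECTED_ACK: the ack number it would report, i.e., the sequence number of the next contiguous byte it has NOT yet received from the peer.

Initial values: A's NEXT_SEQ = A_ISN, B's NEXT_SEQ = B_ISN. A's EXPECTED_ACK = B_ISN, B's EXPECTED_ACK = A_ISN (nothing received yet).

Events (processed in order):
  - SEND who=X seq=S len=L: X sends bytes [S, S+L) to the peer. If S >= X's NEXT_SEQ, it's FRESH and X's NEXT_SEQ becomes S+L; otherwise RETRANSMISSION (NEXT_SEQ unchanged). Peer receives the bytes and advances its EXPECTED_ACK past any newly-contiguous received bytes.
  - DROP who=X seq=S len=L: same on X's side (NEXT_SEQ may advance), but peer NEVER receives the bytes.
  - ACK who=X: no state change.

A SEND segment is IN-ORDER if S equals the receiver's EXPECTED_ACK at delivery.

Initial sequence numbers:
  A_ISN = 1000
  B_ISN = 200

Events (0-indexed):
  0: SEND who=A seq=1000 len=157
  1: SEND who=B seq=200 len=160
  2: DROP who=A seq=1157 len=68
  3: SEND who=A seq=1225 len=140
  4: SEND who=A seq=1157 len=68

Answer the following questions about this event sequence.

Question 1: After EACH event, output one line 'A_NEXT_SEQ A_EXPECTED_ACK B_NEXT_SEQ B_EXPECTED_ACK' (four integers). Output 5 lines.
1157 200 200 1157
1157 360 360 1157
1225 360 360 1157
1365 360 360 1157
1365 360 360 1365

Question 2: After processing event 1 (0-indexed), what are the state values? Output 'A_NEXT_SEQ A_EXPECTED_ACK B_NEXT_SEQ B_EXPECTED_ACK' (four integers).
After event 0: A_seq=1157 A_ack=200 B_seq=200 B_ack=1157
After event 1: A_seq=1157 A_ack=360 B_seq=360 B_ack=1157

1157 360 360 1157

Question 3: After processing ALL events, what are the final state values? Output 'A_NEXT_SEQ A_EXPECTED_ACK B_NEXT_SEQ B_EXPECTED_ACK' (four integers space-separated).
After event 0: A_seq=1157 A_ack=200 B_seq=200 B_ack=1157
After event 1: A_seq=1157 A_ack=360 B_seq=360 B_ack=1157
After event 2: A_seq=1225 A_ack=360 B_seq=360 B_ack=1157
After event 3: A_seq=1365 A_ack=360 B_seq=360 B_ack=1157
After event 4: A_seq=1365 A_ack=360 B_seq=360 B_ack=1365

Answer: 1365 360 360 1365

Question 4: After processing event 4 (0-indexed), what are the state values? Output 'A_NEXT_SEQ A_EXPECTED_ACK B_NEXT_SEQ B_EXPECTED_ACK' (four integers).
After event 0: A_seq=1157 A_ack=200 B_seq=200 B_ack=1157
After event 1: A_seq=1157 A_ack=360 B_seq=360 B_ack=1157
After event 2: A_seq=1225 A_ack=360 B_seq=360 B_ack=1157
After event 3: A_seq=1365 A_ack=360 B_seq=360 B_ack=1157
After event 4: A_seq=1365 A_ack=360 B_seq=360 B_ack=1365

1365 360 360 1365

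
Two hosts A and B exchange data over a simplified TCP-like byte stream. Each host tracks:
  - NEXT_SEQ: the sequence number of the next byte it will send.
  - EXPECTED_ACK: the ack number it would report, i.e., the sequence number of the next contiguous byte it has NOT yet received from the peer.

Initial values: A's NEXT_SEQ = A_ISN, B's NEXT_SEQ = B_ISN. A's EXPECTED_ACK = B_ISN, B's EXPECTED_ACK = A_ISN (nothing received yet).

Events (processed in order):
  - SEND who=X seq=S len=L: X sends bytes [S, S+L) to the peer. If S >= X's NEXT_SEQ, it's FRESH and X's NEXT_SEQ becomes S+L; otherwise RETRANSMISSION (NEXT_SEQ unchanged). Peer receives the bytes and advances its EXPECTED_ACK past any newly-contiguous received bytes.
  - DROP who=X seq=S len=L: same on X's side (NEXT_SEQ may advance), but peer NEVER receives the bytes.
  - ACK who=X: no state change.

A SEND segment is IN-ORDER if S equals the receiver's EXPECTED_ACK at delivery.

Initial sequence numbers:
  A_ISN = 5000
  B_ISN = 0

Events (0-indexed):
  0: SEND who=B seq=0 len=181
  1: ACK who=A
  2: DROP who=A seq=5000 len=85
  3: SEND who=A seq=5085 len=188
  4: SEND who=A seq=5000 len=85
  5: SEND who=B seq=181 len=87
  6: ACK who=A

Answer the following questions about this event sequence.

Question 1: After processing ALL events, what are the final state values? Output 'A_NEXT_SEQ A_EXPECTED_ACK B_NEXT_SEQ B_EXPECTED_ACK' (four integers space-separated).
After event 0: A_seq=5000 A_ack=181 B_seq=181 B_ack=5000
After event 1: A_seq=5000 A_ack=181 B_seq=181 B_ack=5000
After event 2: A_seq=5085 A_ack=181 B_seq=181 B_ack=5000
After event 3: A_seq=5273 A_ack=181 B_seq=181 B_ack=5000
After event 4: A_seq=5273 A_ack=181 B_seq=181 B_ack=5273
After event 5: A_seq=5273 A_ack=268 B_seq=268 B_ack=5273
After event 6: A_seq=5273 A_ack=268 B_seq=268 B_ack=5273

Answer: 5273 268 268 5273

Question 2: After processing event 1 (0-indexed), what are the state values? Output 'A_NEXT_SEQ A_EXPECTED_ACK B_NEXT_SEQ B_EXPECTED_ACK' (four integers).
After event 0: A_seq=5000 A_ack=181 B_seq=181 B_ack=5000
After event 1: A_seq=5000 A_ack=181 B_seq=181 B_ack=5000

5000 181 181 5000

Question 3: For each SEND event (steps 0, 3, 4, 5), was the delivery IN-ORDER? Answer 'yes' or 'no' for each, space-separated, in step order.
Step 0: SEND seq=0 -> in-order
Step 3: SEND seq=5085 -> out-of-order
Step 4: SEND seq=5000 -> in-order
Step 5: SEND seq=181 -> in-order

Answer: yes no yes yes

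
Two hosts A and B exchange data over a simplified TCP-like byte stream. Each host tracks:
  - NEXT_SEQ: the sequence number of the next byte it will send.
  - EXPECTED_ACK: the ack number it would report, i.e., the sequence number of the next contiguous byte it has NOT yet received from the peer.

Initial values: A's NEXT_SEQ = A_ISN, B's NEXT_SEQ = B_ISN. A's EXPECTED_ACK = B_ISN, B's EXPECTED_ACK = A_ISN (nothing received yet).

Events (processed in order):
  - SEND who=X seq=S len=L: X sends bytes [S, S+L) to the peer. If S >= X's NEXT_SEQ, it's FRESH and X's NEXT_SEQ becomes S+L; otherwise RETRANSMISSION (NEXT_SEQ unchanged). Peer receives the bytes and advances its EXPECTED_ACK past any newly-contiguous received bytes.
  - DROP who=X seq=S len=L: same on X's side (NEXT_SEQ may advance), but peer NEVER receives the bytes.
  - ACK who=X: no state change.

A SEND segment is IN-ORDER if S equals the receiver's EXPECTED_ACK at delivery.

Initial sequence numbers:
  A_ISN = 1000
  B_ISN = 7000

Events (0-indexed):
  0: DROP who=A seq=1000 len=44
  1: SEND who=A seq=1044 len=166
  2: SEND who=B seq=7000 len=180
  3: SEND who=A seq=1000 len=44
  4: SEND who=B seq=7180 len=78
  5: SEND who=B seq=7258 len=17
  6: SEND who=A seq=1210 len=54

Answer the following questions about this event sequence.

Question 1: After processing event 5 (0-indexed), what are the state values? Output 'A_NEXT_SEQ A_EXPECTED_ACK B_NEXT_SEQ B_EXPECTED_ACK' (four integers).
After event 0: A_seq=1044 A_ack=7000 B_seq=7000 B_ack=1000
After event 1: A_seq=1210 A_ack=7000 B_seq=7000 B_ack=1000
After event 2: A_seq=1210 A_ack=7180 B_seq=7180 B_ack=1000
After event 3: A_seq=1210 A_ack=7180 B_seq=7180 B_ack=1210
After event 4: A_seq=1210 A_ack=7258 B_seq=7258 B_ack=1210
After event 5: A_seq=1210 A_ack=7275 B_seq=7275 B_ack=1210

1210 7275 7275 1210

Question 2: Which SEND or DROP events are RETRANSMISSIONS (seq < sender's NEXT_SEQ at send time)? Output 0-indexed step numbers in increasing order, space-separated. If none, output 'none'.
Step 0: DROP seq=1000 -> fresh
Step 1: SEND seq=1044 -> fresh
Step 2: SEND seq=7000 -> fresh
Step 3: SEND seq=1000 -> retransmit
Step 4: SEND seq=7180 -> fresh
Step 5: SEND seq=7258 -> fresh
Step 6: SEND seq=1210 -> fresh

Answer: 3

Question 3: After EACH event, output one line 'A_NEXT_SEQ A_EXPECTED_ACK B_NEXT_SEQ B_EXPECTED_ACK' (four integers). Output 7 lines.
1044 7000 7000 1000
1210 7000 7000 1000
1210 7180 7180 1000
1210 7180 7180 1210
1210 7258 7258 1210
1210 7275 7275 1210
1264 7275 7275 1264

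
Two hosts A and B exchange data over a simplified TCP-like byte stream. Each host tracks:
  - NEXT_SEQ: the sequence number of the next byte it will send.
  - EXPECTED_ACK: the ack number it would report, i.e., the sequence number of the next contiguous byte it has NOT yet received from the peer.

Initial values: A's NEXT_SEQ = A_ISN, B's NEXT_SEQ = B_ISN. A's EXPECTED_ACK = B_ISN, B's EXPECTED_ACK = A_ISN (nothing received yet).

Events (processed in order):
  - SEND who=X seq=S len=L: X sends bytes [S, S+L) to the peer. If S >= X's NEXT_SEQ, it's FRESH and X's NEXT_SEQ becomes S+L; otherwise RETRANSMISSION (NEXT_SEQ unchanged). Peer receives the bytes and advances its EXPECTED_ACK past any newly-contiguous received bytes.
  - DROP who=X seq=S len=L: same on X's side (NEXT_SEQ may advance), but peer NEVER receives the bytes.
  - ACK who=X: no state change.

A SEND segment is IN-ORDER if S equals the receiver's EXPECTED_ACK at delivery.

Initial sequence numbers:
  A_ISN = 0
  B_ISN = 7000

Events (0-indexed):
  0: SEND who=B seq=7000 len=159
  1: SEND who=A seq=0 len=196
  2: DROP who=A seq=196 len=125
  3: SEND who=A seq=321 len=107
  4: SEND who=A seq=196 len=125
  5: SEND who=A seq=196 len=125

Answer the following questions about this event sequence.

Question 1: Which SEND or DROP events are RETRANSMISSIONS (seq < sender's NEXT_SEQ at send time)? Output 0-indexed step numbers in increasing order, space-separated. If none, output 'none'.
Step 0: SEND seq=7000 -> fresh
Step 1: SEND seq=0 -> fresh
Step 2: DROP seq=196 -> fresh
Step 3: SEND seq=321 -> fresh
Step 4: SEND seq=196 -> retransmit
Step 5: SEND seq=196 -> retransmit

Answer: 4 5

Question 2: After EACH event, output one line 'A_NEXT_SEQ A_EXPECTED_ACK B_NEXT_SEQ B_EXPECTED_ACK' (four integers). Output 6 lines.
0 7159 7159 0
196 7159 7159 196
321 7159 7159 196
428 7159 7159 196
428 7159 7159 428
428 7159 7159 428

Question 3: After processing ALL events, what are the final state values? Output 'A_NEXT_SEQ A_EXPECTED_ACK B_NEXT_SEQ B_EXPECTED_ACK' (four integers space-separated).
Answer: 428 7159 7159 428

Derivation:
After event 0: A_seq=0 A_ack=7159 B_seq=7159 B_ack=0
After event 1: A_seq=196 A_ack=7159 B_seq=7159 B_ack=196
After event 2: A_seq=321 A_ack=7159 B_seq=7159 B_ack=196
After event 3: A_seq=428 A_ack=7159 B_seq=7159 B_ack=196
After event 4: A_seq=428 A_ack=7159 B_seq=7159 B_ack=428
After event 5: A_seq=428 A_ack=7159 B_seq=7159 B_ack=428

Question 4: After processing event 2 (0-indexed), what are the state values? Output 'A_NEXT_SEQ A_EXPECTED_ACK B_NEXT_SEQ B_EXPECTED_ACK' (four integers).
After event 0: A_seq=0 A_ack=7159 B_seq=7159 B_ack=0
After event 1: A_seq=196 A_ack=7159 B_seq=7159 B_ack=196
After event 2: A_seq=321 A_ack=7159 B_seq=7159 B_ack=196

321 7159 7159 196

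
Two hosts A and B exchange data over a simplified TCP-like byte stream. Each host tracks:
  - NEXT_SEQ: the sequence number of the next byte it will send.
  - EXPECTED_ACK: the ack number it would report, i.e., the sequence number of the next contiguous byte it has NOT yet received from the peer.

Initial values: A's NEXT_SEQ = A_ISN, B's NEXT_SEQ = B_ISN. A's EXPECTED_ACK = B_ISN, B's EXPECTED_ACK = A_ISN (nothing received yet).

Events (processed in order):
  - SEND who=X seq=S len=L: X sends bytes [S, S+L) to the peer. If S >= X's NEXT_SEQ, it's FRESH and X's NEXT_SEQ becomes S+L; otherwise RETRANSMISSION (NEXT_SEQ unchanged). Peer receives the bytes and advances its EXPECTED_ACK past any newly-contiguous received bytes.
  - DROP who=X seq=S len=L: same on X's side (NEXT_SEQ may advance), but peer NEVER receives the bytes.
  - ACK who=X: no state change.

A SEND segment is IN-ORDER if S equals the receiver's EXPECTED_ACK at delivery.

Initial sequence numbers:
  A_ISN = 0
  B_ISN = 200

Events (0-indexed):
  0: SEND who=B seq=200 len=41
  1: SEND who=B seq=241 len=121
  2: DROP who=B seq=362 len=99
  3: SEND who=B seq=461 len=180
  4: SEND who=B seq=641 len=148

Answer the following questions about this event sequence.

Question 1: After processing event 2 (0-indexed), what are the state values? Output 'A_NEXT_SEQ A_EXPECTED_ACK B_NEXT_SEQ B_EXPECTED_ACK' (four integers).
After event 0: A_seq=0 A_ack=241 B_seq=241 B_ack=0
After event 1: A_seq=0 A_ack=362 B_seq=362 B_ack=0
After event 2: A_seq=0 A_ack=362 B_seq=461 B_ack=0

0 362 461 0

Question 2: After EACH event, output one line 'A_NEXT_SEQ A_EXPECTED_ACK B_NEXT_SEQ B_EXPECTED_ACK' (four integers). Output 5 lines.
0 241 241 0
0 362 362 0
0 362 461 0
0 362 641 0
0 362 789 0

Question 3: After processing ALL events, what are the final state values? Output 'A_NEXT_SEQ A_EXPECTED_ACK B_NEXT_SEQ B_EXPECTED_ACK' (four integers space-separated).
After event 0: A_seq=0 A_ack=241 B_seq=241 B_ack=0
After event 1: A_seq=0 A_ack=362 B_seq=362 B_ack=0
After event 2: A_seq=0 A_ack=362 B_seq=461 B_ack=0
After event 3: A_seq=0 A_ack=362 B_seq=641 B_ack=0
After event 4: A_seq=0 A_ack=362 B_seq=789 B_ack=0

Answer: 0 362 789 0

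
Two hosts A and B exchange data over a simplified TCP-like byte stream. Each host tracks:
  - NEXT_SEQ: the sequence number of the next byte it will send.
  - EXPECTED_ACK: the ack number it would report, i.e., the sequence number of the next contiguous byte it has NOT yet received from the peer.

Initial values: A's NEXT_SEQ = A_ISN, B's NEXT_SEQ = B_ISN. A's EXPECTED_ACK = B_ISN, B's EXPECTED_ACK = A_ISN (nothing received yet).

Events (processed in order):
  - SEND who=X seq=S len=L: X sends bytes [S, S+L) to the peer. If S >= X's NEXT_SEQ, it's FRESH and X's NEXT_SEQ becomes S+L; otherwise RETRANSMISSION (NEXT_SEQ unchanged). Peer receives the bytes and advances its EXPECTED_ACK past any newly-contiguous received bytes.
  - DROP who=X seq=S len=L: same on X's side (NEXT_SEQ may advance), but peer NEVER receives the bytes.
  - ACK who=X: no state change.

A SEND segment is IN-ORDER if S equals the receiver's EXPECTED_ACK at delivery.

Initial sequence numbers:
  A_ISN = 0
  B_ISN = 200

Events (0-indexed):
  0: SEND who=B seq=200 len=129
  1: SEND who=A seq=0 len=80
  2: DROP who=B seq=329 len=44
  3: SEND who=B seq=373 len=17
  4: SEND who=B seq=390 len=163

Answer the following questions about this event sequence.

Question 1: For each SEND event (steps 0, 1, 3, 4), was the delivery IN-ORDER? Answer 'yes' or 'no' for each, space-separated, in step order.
Step 0: SEND seq=200 -> in-order
Step 1: SEND seq=0 -> in-order
Step 3: SEND seq=373 -> out-of-order
Step 4: SEND seq=390 -> out-of-order

Answer: yes yes no no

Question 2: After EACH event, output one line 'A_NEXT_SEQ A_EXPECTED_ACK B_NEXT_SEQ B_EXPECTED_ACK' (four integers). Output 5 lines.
0 329 329 0
80 329 329 80
80 329 373 80
80 329 390 80
80 329 553 80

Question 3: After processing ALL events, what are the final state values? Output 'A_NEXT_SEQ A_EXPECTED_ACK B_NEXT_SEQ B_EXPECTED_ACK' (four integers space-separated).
After event 0: A_seq=0 A_ack=329 B_seq=329 B_ack=0
After event 1: A_seq=80 A_ack=329 B_seq=329 B_ack=80
After event 2: A_seq=80 A_ack=329 B_seq=373 B_ack=80
After event 3: A_seq=80 A_ack=329 B_seq=390 B_ack=80
After event 4: A_seq=80 A_ack=329 B_seq=553 B_ack=80

Answer: 80 329 553 80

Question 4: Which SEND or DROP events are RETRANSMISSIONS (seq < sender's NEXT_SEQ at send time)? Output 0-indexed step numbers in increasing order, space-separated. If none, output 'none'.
Step 0: SEND seq=200 -> fresh
Step 1: SEND seq=0 -> fresh
Step 2: DROP seq=329 -> fresh
Step 3: SEND seq=373 -> fresh
Step 4: SEND seq=390 -> fresh

Answer: none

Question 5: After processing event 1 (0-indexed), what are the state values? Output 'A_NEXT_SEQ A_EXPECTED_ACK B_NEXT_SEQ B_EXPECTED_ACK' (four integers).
After event 0: A_seq=0 A_ack=329 B_seq=329 B_ack=0
After event 1: A_seq=80 A_ack=329 B_seq=329 B_ack=80

80 329 329 80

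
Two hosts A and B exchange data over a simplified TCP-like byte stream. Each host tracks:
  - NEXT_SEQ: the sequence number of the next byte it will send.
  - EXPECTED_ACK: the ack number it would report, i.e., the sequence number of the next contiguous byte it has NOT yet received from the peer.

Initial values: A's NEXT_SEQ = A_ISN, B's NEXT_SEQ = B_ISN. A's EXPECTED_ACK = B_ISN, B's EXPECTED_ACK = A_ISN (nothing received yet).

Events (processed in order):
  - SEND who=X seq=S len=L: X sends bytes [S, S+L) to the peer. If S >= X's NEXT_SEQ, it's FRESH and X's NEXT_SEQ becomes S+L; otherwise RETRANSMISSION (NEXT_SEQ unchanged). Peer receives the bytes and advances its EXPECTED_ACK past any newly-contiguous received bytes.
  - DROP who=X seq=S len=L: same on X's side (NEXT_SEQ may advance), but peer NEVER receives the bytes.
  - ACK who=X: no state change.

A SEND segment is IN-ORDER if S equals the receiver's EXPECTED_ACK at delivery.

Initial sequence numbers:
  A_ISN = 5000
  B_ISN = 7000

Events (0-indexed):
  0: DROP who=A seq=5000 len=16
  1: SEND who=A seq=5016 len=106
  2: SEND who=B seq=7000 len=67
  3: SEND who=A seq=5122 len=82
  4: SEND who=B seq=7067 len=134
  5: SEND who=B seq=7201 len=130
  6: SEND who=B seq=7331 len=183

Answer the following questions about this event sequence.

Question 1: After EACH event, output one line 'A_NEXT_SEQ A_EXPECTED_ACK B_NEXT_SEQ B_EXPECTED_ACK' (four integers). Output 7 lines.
5016 7000 7000 5000
5122 7000 7000 5000
5122 7067 7067 5000
5204 7067 7067 5000
5204 7201 7201 5000
5204 7331 7331 5000
5204 7514 7514 5000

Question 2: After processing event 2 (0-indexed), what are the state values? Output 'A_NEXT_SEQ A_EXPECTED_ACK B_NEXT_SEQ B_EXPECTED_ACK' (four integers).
After event 0: A_seq=5016 A_ack=7000 B_seq=7000 B_ack=5000
After event 1: A_seq=5122 A_ack=7000 B_seq=7000 B_ack=5000
After event 2: A_seq=5122 A_ack=7067 B_seq=7067 B_ack=5000

5122 7067 7067 5000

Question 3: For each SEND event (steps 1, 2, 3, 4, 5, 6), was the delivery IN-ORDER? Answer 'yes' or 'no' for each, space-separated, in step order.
Step 1: SEND seq=5016 -> out-of-order
Step 2: SEND seq=7000 -> in-order
Step 3: SEND seq=5122 -> out-of-order
Step 4: SEND seq=7067 -> in-order
Step 5: SEND seq=7201 -> in-order
Step 6: SEND seq=7331 -> in-order

Answer: no yes no yes yes yes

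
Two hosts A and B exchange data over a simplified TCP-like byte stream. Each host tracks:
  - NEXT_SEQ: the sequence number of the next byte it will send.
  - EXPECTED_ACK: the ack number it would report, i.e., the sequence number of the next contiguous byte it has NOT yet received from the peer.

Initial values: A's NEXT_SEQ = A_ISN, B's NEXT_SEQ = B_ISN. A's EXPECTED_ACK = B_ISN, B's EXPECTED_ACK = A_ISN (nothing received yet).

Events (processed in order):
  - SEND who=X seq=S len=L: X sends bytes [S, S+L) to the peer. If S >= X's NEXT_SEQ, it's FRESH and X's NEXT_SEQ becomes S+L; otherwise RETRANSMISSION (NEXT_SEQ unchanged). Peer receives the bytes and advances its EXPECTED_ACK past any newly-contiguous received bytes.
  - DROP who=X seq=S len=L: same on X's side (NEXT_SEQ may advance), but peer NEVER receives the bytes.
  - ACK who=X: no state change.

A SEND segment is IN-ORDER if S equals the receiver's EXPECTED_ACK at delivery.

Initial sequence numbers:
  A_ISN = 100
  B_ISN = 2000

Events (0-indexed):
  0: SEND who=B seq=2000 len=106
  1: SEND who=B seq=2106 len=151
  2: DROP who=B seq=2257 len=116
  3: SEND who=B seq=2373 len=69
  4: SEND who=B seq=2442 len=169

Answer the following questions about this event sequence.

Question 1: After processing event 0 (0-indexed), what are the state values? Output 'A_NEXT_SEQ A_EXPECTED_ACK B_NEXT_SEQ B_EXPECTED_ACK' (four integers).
After event 0: A_seq=100 A_ack=2106 B_seq=2106 B_ack=100

100 2106 2106 100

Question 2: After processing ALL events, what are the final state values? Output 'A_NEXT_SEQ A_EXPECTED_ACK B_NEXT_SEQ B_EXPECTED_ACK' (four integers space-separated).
Answer: 100 2257 2611 100

Derivation:
After event 0: A_seq=100 A_ack=2106 B_seq=2106 B_ack=100
After event 1: A_seq=100 A_ack=2257 B_seq=2257 B_ack=100
After event 2: A_seq=100 A_ack=2257 B_seq=2373 B_ack=100
After event 3: A_seq=100 A_ack=2257 B_seq=2442 B_ack=100
After event 4: A_seq=100 A_ack=2257 B_seq=2611 B_ack=100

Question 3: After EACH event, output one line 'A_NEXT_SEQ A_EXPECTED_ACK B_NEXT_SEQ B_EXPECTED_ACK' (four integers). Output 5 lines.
100 2106 2106 100
100 2257 2257 100
100 2257 2373 100
100 2257 2442 100
100 2257 2611 100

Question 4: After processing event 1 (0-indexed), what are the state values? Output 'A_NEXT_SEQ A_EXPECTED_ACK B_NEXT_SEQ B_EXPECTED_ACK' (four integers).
After event 0: A_seq=100 A_ack=2106 B_seq=2106 B_ack=100
After event 1: A_seq=100 A_ack=2257 B_seq=2257 B_ack=100

100 2257 2257 100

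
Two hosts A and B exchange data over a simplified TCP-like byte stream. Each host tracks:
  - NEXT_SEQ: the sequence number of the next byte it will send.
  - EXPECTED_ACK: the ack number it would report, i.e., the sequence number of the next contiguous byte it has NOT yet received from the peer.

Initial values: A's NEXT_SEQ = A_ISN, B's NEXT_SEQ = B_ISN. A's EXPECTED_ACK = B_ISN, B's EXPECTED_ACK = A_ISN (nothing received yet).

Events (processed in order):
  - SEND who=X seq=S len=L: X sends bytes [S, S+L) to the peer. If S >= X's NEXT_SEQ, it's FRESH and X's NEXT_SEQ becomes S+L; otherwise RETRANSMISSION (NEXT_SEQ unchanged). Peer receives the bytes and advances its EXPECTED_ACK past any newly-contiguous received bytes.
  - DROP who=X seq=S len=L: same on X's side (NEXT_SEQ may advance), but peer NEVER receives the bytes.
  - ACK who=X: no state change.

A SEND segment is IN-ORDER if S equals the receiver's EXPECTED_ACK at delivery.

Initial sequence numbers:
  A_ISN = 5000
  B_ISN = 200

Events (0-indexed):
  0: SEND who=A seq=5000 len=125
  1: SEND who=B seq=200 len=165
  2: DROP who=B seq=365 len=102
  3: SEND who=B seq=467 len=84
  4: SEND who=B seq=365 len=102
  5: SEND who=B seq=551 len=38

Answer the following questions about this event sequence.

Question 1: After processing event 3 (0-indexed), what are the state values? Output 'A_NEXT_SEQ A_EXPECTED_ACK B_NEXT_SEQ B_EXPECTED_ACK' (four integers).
After event 0: A_seq=5125 A_ack=200 B_seq=200 B_ack=5125
After event 1: A_seq=5125 A_ack=365 B_seq=365 B_ack=5125
After event 2: A_seq=5125 A_ack=365 B_seq=467 B_ack=5125
After event 3: A_seq=5125 A_ack=365 B_seq=551 B_ack=5125

5125 365 551 5125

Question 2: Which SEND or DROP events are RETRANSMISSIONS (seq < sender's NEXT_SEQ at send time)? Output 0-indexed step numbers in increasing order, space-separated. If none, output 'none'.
Step 0: SEND seq=5000 -> fresh
Step 1: SEND seq=200 -> fresh
Step 2: DROP seq=365 -> fresh
Step 3: SEND seq=467 -> fresh
Step 4: SEND seq=365 -> retransmit
Step 5: SEND seq=551 -> fresh

Answer: 4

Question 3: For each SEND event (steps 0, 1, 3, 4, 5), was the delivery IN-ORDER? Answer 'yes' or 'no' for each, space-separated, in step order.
Step 0: SEND seq=5000 -> in-order
Step 1: SEND seq=200 -> in-order
Step 3: SEND seq=467 -> out-of-order
Step 4: SEND seq=365 -> in-order
Step 5: SEND seq=551 -> in-order

Answer: yes yes no yes yes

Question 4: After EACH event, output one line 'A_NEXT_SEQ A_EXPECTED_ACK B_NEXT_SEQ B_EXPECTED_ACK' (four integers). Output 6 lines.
5125 200 200 5125
5125 365 365 5125
5125 365 467 5125
5125 365 551 5125
5125 551 551 5125
5125 589 589 5125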